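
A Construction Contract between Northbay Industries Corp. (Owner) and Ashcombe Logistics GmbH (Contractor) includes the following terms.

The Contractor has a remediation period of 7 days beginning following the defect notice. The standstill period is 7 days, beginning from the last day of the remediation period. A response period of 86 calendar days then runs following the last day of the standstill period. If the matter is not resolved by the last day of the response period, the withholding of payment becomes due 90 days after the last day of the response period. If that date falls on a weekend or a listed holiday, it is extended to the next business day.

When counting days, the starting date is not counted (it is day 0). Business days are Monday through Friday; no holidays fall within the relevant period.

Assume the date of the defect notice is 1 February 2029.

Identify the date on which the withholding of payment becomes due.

Adding 7 calendar days to 1 February 2029 gives 8 February 2029, which is the last day of the remediation period.
The last day of the standstill period: 7 calendar days after 8 February 2029 is 15 February 2029.
Adding 86 calendar days to 15 February 2029 gives 12 May 2029, which is the last day of the response period.
The date on which the withholding of payment becomes due: 12 May 2029 + 90 days = 10 August 2029. 10 August 2029 is a Friday, so no roll-forward applies.

10 August 2029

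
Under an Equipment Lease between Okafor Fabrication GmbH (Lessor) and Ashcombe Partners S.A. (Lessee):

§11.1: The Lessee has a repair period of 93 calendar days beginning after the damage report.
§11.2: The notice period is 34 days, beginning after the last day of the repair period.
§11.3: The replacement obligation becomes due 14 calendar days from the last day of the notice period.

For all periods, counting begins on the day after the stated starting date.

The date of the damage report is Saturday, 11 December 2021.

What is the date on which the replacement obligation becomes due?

Adding 93 calendar days to 11 December 2021 gives 14 March 2022, which is the last day of the repair period.
The last day of the notice period: 14 March 2022 + 34 days = 17 April 2022.
The date on which the replacement obligation becomes due: 17 April 2022 + 14 days = 1 May 2022.

1 May 2022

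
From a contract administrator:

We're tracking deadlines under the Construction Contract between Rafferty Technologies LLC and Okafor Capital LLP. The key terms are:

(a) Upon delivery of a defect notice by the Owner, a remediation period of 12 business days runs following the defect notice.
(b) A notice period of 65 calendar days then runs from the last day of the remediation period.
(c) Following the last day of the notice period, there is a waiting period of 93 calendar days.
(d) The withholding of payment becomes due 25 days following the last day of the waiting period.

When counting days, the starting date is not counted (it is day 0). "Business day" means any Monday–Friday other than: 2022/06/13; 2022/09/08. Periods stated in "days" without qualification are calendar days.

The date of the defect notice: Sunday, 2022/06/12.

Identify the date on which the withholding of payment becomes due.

2022/12/29

The last day of the remediation period: 12 business days after Sunday, 2022/06/12, skipping weekends and the listed holiday on Jun 13 — Jun 14, Jun 15, Jun 16, Jun 17, …, Jun 27, Jun 28, Jun 29 — lands on Wednesday, 2022/06/29.
Adding 65 calendar days to 2022/06/29 gives 2022/09/02, which is the last day of the notice period.
The last day of the waiting period: 2022/09/02 + 93 days = 2022/12/04.
The date on which the withholding of payment becomes due: 25 calendar days after 2022/12/04 is 2022/12/29.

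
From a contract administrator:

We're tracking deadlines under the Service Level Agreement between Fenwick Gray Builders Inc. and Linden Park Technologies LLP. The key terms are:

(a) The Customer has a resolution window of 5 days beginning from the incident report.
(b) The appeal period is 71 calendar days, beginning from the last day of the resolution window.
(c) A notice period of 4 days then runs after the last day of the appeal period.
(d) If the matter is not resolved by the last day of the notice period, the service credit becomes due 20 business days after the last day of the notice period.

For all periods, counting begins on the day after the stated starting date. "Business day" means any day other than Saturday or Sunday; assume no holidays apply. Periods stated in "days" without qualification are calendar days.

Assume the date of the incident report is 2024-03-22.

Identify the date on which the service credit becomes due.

2024-07-08

The last day of the resolution window: 2024-03-22 + 5 days = 2024-03-27.
The last day of the appeal period: 71 calendar days after 2024-03-27 is 2024-06-06.
The last day of the notice period: 2024-06-06 + 4 days = 2024-06-10.
The date on which the service credit becomes due: counting 20 business days from Monday, 2024-06-10 (Jun 11, Jun 12, Jun 13, Jun 14, …, Jul 4, Jul 5, Jul 8, skipping weekends) reaches Monday, 2024-07-08.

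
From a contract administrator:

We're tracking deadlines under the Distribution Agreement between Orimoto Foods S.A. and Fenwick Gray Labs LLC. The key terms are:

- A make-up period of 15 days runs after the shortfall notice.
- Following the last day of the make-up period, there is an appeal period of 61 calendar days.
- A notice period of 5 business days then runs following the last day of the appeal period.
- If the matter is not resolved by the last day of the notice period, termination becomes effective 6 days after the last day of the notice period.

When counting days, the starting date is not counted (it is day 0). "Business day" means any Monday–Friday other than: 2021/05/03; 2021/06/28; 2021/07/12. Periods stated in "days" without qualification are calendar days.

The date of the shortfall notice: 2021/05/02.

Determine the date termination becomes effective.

2021/07/29

Adding 15 calendar days to 2021/05/02 gives 2021/05/17, which is the last day of the make-up period.
Adding 61 calendar days to 2021/05/17 gives 2021/07/17, which is the last day of the appeal period.
The last day of the notice period: 5 business days after Saturday, 2021/07/17, skipping weekends — Jul 19, Jul 20, Jul 21, Jul 22, Jul 23 — lands on Friday, 2021/07/23.
Adding 6 calendar days to 2021/07/23 gives 2021/07/29, which is the date termination becomes effective.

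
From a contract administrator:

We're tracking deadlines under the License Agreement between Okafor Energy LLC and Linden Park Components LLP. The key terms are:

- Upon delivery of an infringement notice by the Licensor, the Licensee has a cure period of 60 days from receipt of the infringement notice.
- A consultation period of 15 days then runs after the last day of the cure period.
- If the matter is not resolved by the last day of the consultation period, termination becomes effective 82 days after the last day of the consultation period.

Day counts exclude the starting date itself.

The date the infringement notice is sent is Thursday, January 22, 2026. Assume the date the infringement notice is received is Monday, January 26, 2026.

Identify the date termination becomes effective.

Adding 60 calendar days to January 26, 2026 gives March 27, 2026, which is the last day of the cure period.
The last day of the consultation period: March 27, 2026 + 15 days = April 11, 2026.
The date termination becomes effective: April 11, 2026 + 82 days = July 2, 2026.

July 2, 2026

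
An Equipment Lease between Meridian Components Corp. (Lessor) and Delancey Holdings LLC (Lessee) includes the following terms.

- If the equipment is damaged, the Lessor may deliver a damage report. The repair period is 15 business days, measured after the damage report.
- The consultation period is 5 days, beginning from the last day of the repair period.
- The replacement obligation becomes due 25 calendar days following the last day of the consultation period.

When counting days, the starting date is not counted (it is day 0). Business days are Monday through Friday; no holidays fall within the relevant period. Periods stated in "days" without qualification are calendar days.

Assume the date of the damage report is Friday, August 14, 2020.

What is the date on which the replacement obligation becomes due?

October 4, 2020

The last day of the repair period: 15 business days after Friday, August 14, 2020, skipping weekends — Aug 17, Aug 18, Aug 19, Aug 20, …, Sep 2, Sep 3, Sep 4 — lands on Friday, September 4, 2020.
Adding 5 calendar days to September 4, 2020 gives September 9, 2020, which is the last day of the consultation period.
Adding 25 calendar days to September 9, 2020 gives October 4, 2020, which is the date on which the replacement obligation becomes due.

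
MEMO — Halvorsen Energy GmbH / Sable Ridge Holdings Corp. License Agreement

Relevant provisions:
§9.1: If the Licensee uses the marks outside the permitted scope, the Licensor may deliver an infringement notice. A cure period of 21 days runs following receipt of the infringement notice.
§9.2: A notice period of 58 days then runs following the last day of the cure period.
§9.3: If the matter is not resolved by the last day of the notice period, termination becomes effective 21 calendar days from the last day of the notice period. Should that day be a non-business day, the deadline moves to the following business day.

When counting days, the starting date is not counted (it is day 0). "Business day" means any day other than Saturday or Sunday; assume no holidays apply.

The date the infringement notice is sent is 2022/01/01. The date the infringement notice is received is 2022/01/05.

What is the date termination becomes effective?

The last day of the cure period: 21 calendar days after 2022/01/05 is 2022/01/26.
Adding 58 calendar days to 2022/01/26 gives 2022/03/25, which is the last day of the notice period.
The date termination becomes effective: 2022/03/25 + 21 days = 2022/04/15. 2022/04/15 is a Friday, so no roll-forward applies.

2022/04/15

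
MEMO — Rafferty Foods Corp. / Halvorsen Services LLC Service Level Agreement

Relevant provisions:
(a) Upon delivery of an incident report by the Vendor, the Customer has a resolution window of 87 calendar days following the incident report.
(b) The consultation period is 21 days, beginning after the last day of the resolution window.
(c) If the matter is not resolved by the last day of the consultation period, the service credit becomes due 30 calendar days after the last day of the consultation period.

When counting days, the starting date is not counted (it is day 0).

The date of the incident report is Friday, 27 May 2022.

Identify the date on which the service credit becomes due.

12 October 2022

The last day of the resolution window: 27 May 2022 + 87 days = 22 August 2022.
The last day of the consultation period: 22 August 2022 + 21 days = 12 September 2022.
The date on which the service credit becomes due: 12 September 2022 + 30 days = 12 October 2022.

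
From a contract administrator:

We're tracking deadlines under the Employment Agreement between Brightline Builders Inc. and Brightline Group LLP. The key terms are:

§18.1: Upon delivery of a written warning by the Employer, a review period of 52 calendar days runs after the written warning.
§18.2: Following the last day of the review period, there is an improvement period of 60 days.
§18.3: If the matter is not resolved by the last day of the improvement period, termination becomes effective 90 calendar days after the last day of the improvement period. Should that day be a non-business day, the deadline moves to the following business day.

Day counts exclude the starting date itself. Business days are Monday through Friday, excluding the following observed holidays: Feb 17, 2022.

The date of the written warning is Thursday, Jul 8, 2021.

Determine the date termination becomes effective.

Jan 26, 2022

The last day of the review period: Jul 8, 2021 + 52 days = Aug 29, 2021.
Adding 60 calendar days to Aug 29, 2021 gives Oct 28, 2021, which is the last day of the improvement period.
The date termination becomes effective: Oct 28, 2021 + 90 days = Jan 26, 2022. Jan 26, 2022 is a Wednesday and is not a listed holiday, so no roll-forward applies.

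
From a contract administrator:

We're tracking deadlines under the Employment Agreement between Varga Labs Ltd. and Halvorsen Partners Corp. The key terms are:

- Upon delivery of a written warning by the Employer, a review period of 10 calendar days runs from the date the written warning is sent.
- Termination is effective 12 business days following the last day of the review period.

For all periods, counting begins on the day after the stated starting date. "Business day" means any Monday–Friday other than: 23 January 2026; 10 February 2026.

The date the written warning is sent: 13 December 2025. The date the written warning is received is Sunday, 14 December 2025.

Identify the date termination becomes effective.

The last day of the review period: 13 December 2025 + 10 days = 23 December 2025.
From Tuesday, 23 December 2025, 12 business days (Dec 24, Dec 25, Dec 26, Dec 29, …, Jan 6, Jan 7, Jan 8, skipping weekends) brings us to Thursday, 8 January 2026, which is the date termination becomes effective.

8 January 2026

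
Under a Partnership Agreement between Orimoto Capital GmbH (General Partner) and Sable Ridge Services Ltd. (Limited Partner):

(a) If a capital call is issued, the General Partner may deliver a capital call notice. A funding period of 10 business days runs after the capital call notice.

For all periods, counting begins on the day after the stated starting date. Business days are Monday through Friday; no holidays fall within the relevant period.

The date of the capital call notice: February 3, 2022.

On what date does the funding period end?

From Thursday, February 3, 2022, 10 business days (Feb 4, Feb 7, Feb 8, Feb 9, Feb 10, Feb 11, Feb 14, Feb 15, Feb 16, Feb 17, skipping weekends) brings us to Thursday, February 17, 2022, which is the last day of the funding period.

February 17, 2022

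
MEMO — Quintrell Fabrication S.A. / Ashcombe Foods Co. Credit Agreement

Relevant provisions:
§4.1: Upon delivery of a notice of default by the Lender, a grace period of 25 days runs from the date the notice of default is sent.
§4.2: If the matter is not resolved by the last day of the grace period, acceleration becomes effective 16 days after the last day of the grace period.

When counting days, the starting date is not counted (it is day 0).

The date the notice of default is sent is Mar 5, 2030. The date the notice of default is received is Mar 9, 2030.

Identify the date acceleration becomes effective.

The last day of the grace period: 25 calendar days after Mar 5, 2030 is Mar 30, 2030.
Adding 16 calendar days to Mar 30, 2030 gives Apr 15, 2030, which is the date acceleration becomes effective.

Apr 15, 2030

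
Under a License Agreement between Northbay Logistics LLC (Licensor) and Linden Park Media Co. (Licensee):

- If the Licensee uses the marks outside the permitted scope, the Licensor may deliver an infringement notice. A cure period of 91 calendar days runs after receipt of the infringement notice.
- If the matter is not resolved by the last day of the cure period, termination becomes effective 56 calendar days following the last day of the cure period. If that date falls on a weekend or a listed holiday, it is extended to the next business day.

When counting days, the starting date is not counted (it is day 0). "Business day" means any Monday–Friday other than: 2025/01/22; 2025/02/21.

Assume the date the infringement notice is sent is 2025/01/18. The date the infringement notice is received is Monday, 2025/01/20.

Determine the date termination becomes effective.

2025/06/16

The last day of the cure period: 2025/01/20 + 91 days = 2025/04/21.
The date termination becomes effective: 56 calendar days after 2025/04/21 is 2025/06/16. 2025/06/16 is a Monday and is not a listed holiday, so no roll-forward applies.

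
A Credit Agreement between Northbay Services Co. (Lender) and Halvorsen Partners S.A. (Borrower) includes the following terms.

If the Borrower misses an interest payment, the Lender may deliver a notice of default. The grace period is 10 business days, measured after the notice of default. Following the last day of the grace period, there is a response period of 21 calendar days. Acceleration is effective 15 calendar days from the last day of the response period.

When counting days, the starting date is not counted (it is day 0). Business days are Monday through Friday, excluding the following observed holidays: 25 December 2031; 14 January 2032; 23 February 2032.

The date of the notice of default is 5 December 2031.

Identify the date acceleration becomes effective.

The last day of the grace period: 10 business days after Friday, 5 December 2031, skipping weekends — Dec 8, Dec 9, Dec 10, Dec 11, Dec 12, Dec 15, Dec 16, Dec 17, Dec 18, Dec 19 — lands on Friday, 19 December 2031.
Adding 21 calendar days to 19 December 2031 gives 9 January 2032, which is the last day of the response period.
Adding 15 calendar days to 9 January 2032 gives 24 January 2032, which is the date acceleration becomes effective.

24 January 2032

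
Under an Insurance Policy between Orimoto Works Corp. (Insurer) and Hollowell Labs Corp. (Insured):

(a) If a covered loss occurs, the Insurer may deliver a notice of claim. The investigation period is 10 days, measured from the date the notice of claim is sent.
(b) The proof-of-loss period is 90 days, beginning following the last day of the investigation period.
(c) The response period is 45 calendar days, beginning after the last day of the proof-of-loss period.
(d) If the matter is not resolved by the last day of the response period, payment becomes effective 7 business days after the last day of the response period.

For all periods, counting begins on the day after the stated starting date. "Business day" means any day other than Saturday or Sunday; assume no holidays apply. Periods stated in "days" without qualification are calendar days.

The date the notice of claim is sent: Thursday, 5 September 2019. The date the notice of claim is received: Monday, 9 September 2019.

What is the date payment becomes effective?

6 February 2020

The last day of the investigation period: 10 calendar days after 5 September 2019 is 15 September 2019.
Adding 90 calendar days to 15 September 2019 gives 14 December 2019, which is the last day of the proof-of-loss period.
The last day of the response period: 14 December 2019 + 45 days = 28 January 2020.
The date payment becomes effective: 7 business days after Tuesday, 28 January 2020, skipping weekends — Jan 29, Jan 30, Jan 31, Feb 3, Feb 4, Feb 5, Feb 6 — lands on Thursday, 6 February 2020.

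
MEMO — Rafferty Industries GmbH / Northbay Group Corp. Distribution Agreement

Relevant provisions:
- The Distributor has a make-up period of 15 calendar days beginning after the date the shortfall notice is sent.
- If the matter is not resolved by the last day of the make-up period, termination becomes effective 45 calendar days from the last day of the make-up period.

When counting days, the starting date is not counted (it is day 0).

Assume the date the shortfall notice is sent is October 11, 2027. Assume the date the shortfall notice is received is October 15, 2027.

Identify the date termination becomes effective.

December 10, 2027

The last day of the make-up period: 15 calendar days after October 11, 2027 is October 26, 2027.
Adding 45 calendar days to October 26, 2027 gives December 10, 2027, which is the date termination becomes effective.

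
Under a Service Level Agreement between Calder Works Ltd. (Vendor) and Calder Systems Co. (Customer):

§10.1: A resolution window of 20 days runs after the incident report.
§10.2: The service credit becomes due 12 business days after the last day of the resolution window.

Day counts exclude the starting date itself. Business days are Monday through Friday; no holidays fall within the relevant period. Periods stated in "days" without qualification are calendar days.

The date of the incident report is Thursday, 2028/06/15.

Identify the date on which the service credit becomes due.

The last day of the resolution window: 20 calendar days after 2028/06/15 is 2028/07/05.
The date on which the service credit becomes due: 12 business days after Wednesday, 2028/07/05, skipping weekends — Jul 6, Jul 7, Jul 10, Jul 11, …, Jul 19, Jul 20, Jul 21 — lands on Friday, 2028/07/21.

2028/07/21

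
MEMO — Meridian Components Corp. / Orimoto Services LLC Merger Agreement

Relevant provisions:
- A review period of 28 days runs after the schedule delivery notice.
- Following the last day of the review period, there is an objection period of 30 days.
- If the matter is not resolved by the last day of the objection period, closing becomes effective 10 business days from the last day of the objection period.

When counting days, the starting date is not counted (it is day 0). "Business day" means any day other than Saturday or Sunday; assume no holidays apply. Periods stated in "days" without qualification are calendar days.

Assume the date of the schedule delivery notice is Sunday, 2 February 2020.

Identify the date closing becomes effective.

Adding 28 calendar days to 2 February 2020 gives 1 March 2020, which is the last day of the review period.
Adding 30 calendar days to 1 March 2020 gives 31 March 2020, which is the last day of the objection period.
The date closing becomes effective: counting 10 business days from Tuesday, 31 March 2020 (Apr 1, Apr 2, Apr 3, Apr 6, Apr 7, Apr 8, Apr 9, Apr 10, Apr 13, Apr 14, skipping weekends) reaches Tuesday, 14 April 2020.

14 April 2020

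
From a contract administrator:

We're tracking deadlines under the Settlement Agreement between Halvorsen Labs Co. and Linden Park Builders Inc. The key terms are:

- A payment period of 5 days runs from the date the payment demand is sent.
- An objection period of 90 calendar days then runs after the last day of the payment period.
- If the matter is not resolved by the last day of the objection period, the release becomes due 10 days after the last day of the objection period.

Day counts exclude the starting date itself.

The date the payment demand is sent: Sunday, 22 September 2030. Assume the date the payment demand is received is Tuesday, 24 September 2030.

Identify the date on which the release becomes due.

5 January 2031

Adding 5 calendar days to 22 September 2030 gives 27 September 2030, which is the last day of the payment period.
The last day of the objection period: 27 September 2030 + 90 days = 26 December 2030.
The date on which the release becomes due: 10 calendar days after 26 December 2030 is 5 January 2031.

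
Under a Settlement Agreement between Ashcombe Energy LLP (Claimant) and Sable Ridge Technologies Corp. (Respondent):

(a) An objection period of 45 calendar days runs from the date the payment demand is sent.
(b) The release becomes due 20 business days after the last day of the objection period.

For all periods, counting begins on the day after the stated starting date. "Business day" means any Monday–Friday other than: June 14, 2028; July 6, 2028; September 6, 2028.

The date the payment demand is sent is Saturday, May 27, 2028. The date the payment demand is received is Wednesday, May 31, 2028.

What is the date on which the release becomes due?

August 8, 2028

The last day of the objection period: 45 calendar days after May 27, 2028 is July 11, 2028.
The date on which the release becomes due: 20 business days after Tuesday, July 11, 2028, skipping weekends — Jul 12, Jul 13, Jul 14, Jul 17, …, Aug 4, Aug 7, Aug 8 — lands on Tuesday, August 8, 2028.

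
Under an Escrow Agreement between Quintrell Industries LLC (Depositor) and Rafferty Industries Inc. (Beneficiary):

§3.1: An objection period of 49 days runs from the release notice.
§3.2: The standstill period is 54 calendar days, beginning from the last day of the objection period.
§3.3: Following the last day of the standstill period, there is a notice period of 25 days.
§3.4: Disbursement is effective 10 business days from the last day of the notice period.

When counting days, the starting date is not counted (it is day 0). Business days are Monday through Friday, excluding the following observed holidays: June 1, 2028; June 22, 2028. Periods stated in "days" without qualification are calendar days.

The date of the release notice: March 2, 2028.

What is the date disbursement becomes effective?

Adding 49 calendar days to March 2, 2028 gives April 20, 2028, which is the last day of the objection period.
The last day of the standstill period: April 20, 2028 + 54 days = June 13, 2028.
The last day of the notice period: 25 calendar days after June 13, 2028 is July 8, 2028.
From Saturday, July 8, 2028, 10 business days (Jul 10, Jul 11, Jul 12, Jul 13, Jul 14, Jul 17, Jul 18, Jul 19, Jul 20, Jul 21, skipping weekends) brings us to Friday, July 21, 2028, which is the date disbursement becomes effective.

July 21, 2028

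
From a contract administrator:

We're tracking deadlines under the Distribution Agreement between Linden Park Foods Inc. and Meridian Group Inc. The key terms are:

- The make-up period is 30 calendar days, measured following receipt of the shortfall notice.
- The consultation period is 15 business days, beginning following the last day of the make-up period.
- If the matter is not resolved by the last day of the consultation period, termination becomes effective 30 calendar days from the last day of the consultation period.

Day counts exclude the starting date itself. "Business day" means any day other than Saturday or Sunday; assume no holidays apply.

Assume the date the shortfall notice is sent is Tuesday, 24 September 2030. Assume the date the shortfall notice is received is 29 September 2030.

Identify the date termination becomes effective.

The last day of the make-up period: 29 September 2030 + 30 days = 29 October 2030.
The last day of the consultation period: counting 15 business days from Tuesday, 29 October 2030 (Oct 30, Oct 31, Nov 1, Nov 4, …, Nov 15, Nov 18, Nov 19, skipping weekends) reaches Tuesday, 19 November 2030.
The date termination becomes effective: 19 November 2030 + 30 days = 19 December 2030.

19 December 2030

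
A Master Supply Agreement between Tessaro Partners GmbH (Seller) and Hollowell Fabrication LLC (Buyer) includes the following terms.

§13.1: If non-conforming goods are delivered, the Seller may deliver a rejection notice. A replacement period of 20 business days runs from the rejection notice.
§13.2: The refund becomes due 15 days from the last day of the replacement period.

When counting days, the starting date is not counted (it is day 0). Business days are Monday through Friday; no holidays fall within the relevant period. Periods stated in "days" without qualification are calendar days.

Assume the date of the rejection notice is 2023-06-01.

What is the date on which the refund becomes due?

2023-07-14

The last day of the replacement period: 20 business days after Thursday, 2023-06-01, skipping weekends — Jun 2, Jun 5, Jun 6, Jun 7, …, Jun 27, Jun 28, Jun 29 — lands on Thursday, 2023-06-29.
The date on which the refund becomes due: 2023-06-29 + 15 days = 2023-07-14.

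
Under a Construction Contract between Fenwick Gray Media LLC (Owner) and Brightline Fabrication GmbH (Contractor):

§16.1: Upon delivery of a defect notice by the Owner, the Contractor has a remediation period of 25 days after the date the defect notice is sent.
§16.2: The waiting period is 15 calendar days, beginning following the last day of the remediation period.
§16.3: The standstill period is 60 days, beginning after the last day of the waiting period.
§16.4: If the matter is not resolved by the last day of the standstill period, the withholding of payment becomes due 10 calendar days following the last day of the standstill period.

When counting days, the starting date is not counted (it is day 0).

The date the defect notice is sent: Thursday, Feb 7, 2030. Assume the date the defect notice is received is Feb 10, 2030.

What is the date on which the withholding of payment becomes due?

Adding 25 calendar days to Feb 7, 2030 gives Mar 4, 2030, which is the last day of the remediation period.
The last day of the waiting period: 15 calendar days after Mar 4, 2030 is Mar 19, 2030.
The last day of the standstill period: 60 calendar days after Mar 19, 2030 is May 18, 2030.
The date on which the withholding of payment becomes due: 10 calendar days after May 18, 2030 is May 28, 2030.

May 28, 2030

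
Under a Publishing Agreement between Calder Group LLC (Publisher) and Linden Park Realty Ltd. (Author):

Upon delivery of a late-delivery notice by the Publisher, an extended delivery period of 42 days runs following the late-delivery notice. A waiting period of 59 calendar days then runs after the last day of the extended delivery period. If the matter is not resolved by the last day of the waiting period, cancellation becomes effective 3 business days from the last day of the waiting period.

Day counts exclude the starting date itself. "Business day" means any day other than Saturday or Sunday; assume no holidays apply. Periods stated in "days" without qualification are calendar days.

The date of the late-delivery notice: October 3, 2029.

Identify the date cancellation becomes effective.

January 16, 2030

Adding 42 calendar days to October 3, 2029 gives November 14, 2029, which is the last day of the extended delivery period.
The last day of the waiting period: November 14, 2029 + 59 days = January 12, 2030.
The date cancellation becomes effective: 3 business days after Saturday, January 12, 2030, skipping weekends — Jan 14, Jan 15, Jan 16 — lands on Wednesday, January 16, 2030.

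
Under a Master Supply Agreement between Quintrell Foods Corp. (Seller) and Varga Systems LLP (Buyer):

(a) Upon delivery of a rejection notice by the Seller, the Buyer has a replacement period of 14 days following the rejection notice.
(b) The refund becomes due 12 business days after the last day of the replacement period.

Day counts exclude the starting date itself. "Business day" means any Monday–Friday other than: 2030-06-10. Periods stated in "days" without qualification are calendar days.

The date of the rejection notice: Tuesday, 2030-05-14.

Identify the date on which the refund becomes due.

2030-06-14

The last day of the replacement period: 14 calendar days after 2030-05-14 is 2030-05-28.
The date on which the refund becomes due: 12 business days after Tuesday, 2030-05-28, skipping weekends and the listed holiday on Jun 10 — May 29, May 30, May 31, Jun 3, …, Jun 12, Jun 13, Jun 14 — lands on Friday, 2030-06-14.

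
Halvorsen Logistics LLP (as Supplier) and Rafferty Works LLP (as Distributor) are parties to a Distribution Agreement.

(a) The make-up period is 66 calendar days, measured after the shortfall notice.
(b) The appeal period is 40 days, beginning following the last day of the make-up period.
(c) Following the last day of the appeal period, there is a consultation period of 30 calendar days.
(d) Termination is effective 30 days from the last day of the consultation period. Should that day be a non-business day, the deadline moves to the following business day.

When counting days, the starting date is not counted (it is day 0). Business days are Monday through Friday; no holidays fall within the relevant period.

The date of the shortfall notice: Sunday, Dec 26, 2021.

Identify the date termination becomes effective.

Jun 10, 2022

The last day of the make-up period: 66 calendar days after Dec 26, 2021 is Mar 2, 2022.
The last day of the appeal period: Mar 2, 2022 + 40 days = Apr 11, 2022.
The last day of the consultation period: 30 calendar days after Apr 11, 2022 is May 11, 2022.
The date termination becomes effective: 30 calendar days after May 11, 2022 is Jun 10, 2022. Jun 10, 2022 is a Friday, so no roll-forward applies.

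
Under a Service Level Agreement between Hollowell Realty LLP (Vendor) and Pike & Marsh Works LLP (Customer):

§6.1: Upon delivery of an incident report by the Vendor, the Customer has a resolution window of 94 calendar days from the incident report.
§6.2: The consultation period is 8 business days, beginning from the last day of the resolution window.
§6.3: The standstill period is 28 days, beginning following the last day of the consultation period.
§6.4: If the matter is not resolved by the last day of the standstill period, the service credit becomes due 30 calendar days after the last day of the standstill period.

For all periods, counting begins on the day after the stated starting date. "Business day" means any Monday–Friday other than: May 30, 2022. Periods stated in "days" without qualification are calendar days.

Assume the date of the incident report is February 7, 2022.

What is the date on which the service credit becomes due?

The last day of the resolution window: 94 calendar days after February 7, 2022 is May 12, 2022.
The last day of the consultation period: 8 business days after Thursday, May 12, 2022, skipping weekends — May 13, May 16, May 17, May 18, May 19, May 20, May 23, May 24 — lands on Tuesday, May 24, 2022.
The last day of the standstill period: May 24, 2022 + 28 days = June 21, 2022.
The date on which the service credit becomes due: 30 calendar days after June 21, 2022 is July 21, 2022.

July 21, 2022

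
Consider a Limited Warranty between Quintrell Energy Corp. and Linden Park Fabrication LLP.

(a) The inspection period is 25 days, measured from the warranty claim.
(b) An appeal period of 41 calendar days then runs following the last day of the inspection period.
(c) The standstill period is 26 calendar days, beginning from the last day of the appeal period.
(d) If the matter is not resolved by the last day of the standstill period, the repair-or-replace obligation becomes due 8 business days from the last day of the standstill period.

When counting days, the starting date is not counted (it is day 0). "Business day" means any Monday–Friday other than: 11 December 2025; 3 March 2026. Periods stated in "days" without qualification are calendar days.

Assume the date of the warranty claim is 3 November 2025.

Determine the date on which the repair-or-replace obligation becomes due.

The last day of the inspection period: 3 November 2025 + 25 days = 28 November 2025.
The last day of the appeal period: 41 calendar days after 28 November 2025 is 8 January 2026.
Adding 26 calendar days to 8 January 2026 gives 3 February 2026, which is the last day of the standstill period.
The date on which the repair-or-replace obligation becomes due: counting 8 business days from Tuesday, 3 February 2026 (Feb 4, Feb 5, Feb 6, Feb 9, Feb 10, Feb 11, Feb 12, Feb 13, skipping weekends) reaches Friday, 13 February 2026.

13 February 2026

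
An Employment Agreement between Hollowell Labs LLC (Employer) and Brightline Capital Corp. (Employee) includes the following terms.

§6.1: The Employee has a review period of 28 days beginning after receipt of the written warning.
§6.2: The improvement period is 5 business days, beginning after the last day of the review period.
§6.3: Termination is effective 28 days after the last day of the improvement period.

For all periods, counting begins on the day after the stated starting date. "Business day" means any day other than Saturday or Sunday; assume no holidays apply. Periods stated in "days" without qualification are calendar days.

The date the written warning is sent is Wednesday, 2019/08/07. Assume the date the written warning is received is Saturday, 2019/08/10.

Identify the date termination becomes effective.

The last day of the review period: 28 calendar days after 2019/08/10 is 2019/09/07.
From Saturday, 2019/09/07, 5 business days (Sep 9, Sep 10, Sep 11, Sep 12, Sep 13, skipping weekends) brings us to Friday, 2019/09/13, which is the last day of the improvement period.
The date termination becomes effective: 2019/09/13 + 28 days = 2019/10/11.

2019/10/11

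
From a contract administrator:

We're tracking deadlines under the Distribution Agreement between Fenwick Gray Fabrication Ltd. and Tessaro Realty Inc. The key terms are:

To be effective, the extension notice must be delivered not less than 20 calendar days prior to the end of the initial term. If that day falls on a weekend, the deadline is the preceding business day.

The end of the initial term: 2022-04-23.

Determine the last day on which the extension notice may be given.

2022-04-01

Counting back 20 calendar days from 2022-04-23 gives 2022-04-03. That is a Sunday, so the deadline moves back to Friday, 2022-04-01.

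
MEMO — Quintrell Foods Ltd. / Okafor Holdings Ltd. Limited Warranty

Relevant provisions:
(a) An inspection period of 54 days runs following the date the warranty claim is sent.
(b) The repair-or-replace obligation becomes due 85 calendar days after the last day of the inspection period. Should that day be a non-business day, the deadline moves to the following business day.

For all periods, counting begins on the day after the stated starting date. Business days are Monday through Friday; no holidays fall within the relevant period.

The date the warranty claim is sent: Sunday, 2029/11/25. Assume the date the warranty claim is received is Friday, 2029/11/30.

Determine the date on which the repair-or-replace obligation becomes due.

The last day of the inspection period: 54 calendar days after 2029/11/25 is 2030/01/18.
The date on which the repair-or-replace obligation becomes due: 2030/01/18 + 85 days = 2030/04/13. That falls on a Saturday, so it rolls to the next business day, Monday, 2030/04/15.

2030/04/15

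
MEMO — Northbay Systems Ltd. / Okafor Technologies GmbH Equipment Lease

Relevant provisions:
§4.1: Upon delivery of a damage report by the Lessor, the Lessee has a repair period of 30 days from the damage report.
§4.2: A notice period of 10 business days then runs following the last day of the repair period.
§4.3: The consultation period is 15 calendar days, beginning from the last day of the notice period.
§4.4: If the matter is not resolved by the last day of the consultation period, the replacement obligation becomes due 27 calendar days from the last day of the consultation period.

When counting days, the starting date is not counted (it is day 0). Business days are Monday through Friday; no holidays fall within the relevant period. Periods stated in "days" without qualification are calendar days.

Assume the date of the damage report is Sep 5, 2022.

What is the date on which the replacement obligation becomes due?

Nov 30, 2022

Adding 30 calendar days to Sep 5, 2022 gives Oct 5, 2022, which is the last day of the repair period.
The last day of the notice period: 10 business days after Wednesday, Oct 5, 2022, skipping weekends — Oct 6, Oct 7, Oct 10, Oct 11, Oct 12, Oct 13, Oct 14, Oct 17, Oct 18, Oct 19 — lands on Wednesday, Oct 19, 2022.
Adding 15 calendar days to Oct 19, 2022 gives Nov 3, 2022, which is the last day of the consultation period.
The date on which the replacement obligation becomes due: 27 calendar days after Nov 3, 2022 is Nov 30, 2022.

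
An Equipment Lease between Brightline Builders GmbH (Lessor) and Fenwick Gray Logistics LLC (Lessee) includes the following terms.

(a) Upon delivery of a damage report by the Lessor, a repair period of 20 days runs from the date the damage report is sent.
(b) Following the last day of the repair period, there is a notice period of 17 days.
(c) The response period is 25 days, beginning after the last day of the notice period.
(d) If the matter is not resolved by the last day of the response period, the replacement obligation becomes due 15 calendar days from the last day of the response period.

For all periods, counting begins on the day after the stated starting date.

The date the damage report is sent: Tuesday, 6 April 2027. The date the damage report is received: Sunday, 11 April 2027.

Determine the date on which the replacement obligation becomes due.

22 June 2027

The last day of the repair period: 20 calendar days after 6 April 2027 is 26 April 2027.
The last day of the notice period: 26 April 2027 + 17 days = 13 May 2027.
The last day of the response period: 25 calendar days after 13 May 2027 is 7 June 2027.
The date on which the replacement obligation becomes due: 7 June 2027 + 15 days = 22 June 2027.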